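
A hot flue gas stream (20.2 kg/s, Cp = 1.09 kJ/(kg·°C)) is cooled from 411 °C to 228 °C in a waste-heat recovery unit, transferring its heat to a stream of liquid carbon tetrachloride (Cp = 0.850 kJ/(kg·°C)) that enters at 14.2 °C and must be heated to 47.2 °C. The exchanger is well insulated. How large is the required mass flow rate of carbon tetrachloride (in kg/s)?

Heat released by hot stream: Q = 20.2 × 1.09 × (411 − 228) = 4029.3 kJ/s
Energy balance on cold side (adiabatic exchanger): Q = ṁ_c·Cp_c·(T_c,out − T_c,in)
ṁ_c = 4029.3 / [0.850 × (47.2 − 14.2)] = 143.65 kg/s

ṁ_c = 144 kg/s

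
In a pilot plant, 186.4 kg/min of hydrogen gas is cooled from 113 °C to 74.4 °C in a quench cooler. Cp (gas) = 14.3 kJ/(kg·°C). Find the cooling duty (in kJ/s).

Q_c = 1710 kJ/s

Q = ṁ·Cp·ΔT = 186.4 × 14.3 × (74.4 − 113) = -102890 kJ/min
Converting: 102890 / 60 s = 1714.8 kW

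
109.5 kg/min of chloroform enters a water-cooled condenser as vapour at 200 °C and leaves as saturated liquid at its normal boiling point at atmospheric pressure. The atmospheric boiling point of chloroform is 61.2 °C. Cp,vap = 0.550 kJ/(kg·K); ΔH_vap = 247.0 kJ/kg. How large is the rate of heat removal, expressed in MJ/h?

vapour 200→61.2 °C: -76.34 kJ/kg
condensation at 61.2 °C: -247 kJ/kg
Δh = -76.34 + -247 = -323.34 kJ/kg
Q = ṁ·Δh = 109.5 kg/min × -323.34 kJ/kg = -35406 kJ/min
|Q| = 590.1 kW = 2124.3 MJ/h

Q_c = 2120 MJ/h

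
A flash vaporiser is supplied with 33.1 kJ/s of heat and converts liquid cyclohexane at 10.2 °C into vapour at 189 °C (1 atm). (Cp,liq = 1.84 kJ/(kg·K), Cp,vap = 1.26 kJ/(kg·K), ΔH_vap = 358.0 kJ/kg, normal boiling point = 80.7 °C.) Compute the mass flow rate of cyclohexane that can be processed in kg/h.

ṁ = 191 kg/h

Δh = 1.84×(80.7−10.2) + 358.0 + 1.26×(189−80.7) = 624.18 kJ/kg
Q = 33.1 kJ/s = 33.1 kJ/s = 119160 kJ/h
ṁ = Q/Δh = 119160 / 624.18 = 190.91 kg/h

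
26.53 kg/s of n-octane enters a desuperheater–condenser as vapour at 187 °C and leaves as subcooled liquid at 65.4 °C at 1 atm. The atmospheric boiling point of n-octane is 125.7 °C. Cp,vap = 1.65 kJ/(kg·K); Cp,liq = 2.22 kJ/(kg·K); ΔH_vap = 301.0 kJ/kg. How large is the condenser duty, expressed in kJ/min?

vapour 187→125.7 °C: -101.14 kJ/kg
condensation at 125.7 °C: -301 kJ/kg
liquid 125.7→65.4 °C: -133.87 kJ/kg
Δh = -101.14 + -301 + -133.87 = -536.01 kJ/kg
Q = ṁ·Δh = 26.53 kg/s × -536.01 kJ/kg = -14220 kJ/s
|Q| = 14220 kW = 853220 kJ/min

Q_c = 853000 kJ/min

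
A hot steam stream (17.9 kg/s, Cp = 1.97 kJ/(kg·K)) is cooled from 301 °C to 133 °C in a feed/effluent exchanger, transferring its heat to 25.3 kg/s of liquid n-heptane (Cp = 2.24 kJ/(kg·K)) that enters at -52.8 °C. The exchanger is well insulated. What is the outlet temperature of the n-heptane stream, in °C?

T_c,out = 51.7 °C

Heat released by hot stream: Q = 17.9 × 1.97 × (301 − 133) = 5924.2 kJ/s
Energy balance on cold side (adiabatic exchanger): Q = ṁ_c·Cp_c·(T_c,out − T_c,in)
T_c,out = -52.8 + 5924.2/(25.3 × 2.24) = 51.735 °C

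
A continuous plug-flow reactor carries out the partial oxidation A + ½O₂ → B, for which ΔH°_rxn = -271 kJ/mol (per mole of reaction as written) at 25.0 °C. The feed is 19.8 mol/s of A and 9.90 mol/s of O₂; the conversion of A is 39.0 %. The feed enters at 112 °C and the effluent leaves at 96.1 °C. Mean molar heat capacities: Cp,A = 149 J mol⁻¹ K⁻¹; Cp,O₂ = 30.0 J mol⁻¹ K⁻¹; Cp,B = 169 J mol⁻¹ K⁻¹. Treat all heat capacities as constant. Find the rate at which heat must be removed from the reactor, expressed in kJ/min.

Extent of reaction ξ = 0.390 × 19.8 = 7.722 mol/s
Reaction term: ξ·ΔH°_rxn = 7.722 × -271 = -2092.7 kJ/s
Sensible, feed 112→25 °C: -282.51 kJ/s
Outlet flows (mol/s): A 12.078, O₂ 6.039, B 7.722
Sensible, products 25→96.1 °C: 233.62 kJ/s
Q = ΔH = -2141.5 kJ/s = -2141.5 kW
Heat removed = 128490 kJ/min

Q_out = 128000 kJ/min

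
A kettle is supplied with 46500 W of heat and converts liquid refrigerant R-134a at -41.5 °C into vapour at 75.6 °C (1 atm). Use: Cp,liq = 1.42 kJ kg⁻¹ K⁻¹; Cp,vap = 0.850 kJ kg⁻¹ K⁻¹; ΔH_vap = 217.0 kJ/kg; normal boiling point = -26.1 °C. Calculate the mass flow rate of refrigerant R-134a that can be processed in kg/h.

Δh = 1.42×(-26.1−-41.5) + 217.0 + 0.850×(75.6−-26.1) = 325.31 kJ/kg
Q = 46500 W = 46.5 kJ/s = 167400 kJ/h
ṁ = Q/Δh = 167400 / 325.31 = 514.58 kg/h

ṁ = 515 kg/h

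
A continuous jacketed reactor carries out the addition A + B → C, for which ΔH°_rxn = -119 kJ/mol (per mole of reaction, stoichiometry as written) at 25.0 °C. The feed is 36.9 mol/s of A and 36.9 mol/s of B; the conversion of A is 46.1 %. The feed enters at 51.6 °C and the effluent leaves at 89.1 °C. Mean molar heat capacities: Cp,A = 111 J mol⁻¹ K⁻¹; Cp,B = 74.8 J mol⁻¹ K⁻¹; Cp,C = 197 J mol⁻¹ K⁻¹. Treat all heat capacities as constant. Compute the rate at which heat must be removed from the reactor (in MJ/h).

Extent of reaction ξ = 0.461 × 36.9 = 17.011 mol/s
Reaction term: ξ·ΔH°_rxn = 17.011 × -119 = -2024.3 kJ/s
Sensible, feed 51.6→25 °C: -182.37 kJ/s
Outlet flows (mol/s): A 19.889, B 19.889, C 17.011
Sensible, products 25→89.1 °C: 451.68 kJ/s
Q = ΔH = -1755 kJ/s = -1755 kW
Heat removed = 6317.9 MJ/h

Q_out = 6320 MJ/h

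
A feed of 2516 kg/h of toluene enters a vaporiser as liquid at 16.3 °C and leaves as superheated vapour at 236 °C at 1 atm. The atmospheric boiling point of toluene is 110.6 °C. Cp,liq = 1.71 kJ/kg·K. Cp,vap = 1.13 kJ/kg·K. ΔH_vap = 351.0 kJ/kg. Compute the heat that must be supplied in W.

liquid 16.3→110.6 °C: 161.25 kJ/kg
vaporisation at 110.6 °C: 351 kJ/kg
vapour 110.6→236 °C: 141.7 kJ/kg
Δh = 161.25 + 351 + 141.7 = 653.95 kJ/kg
Q = ṁ·Δh = 2516 kg/h × 653.95 kJ/kg = 1.6454e+06 kJ/h
|Q| = 457.04 kW = 457040 W

Q = 457000 W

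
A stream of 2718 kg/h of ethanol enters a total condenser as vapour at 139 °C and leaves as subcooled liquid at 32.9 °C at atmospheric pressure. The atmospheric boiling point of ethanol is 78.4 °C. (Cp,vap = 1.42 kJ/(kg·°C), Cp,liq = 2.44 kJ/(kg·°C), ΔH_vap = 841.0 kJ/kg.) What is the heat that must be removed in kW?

vapour 139→78.4 °C: -86.052 kJ/kg
condensation at 78.4 °C: -841 kJ/kg
liquid 78.4→32.9 °C: -111.02 kJ/kg
Δh = -86.052 + -841 + -111.02 = -1038.1 kJ/kg
Q = ṁ·Δh = 2718 kg/h × -1038.1 kJ/kg = -2.8215e+06 kJ/h
|Q| = 783.74 kW

Q_c = 784 kW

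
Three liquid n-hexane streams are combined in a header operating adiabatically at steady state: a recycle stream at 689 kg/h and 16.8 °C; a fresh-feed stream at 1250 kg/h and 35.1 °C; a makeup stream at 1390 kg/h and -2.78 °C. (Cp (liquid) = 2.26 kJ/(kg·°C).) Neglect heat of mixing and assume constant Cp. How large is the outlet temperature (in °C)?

T_out = 15.5 °C

Adiabatic, steady state ⇒ Σ ṁᵢCp,ᵢ(T_out − Tᵢ) = 0
Σ ṁᵢCp,ᵢTᵢ = 689×2.26×16.8 + 1250×2.26×35.1 + 1390×2.26×-2.78 = 116580
Σ ṁᵢCp,ᵢ = 689×2.26 + 1250×2.26 + 1390×2.26 = 7523.5
T_out = 116580 / 7523.5 = 15.496 °C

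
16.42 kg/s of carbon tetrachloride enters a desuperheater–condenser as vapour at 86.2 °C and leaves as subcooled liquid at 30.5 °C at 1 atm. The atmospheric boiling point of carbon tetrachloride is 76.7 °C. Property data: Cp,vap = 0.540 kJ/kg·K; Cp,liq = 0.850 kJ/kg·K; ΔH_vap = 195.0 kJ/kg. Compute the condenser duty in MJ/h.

vapour 86.2→76.7 °C: -5.13 kJ/kg
condensation at 76.7 °C: -195 kJ/kg
liquid 76.7→30.5 °C: -39.27 kJ/kg
Δh = -5.13 + -195 + -39.27 = -239.4 kJ/kg
Q = ṁ·Δh = 16.42 kg/s × -239.4 kJ/kg = -3930.9 kJ/s
|Q| = 3930.9 kW = 14151 MJ/h

Q_c = 14200 MJ/h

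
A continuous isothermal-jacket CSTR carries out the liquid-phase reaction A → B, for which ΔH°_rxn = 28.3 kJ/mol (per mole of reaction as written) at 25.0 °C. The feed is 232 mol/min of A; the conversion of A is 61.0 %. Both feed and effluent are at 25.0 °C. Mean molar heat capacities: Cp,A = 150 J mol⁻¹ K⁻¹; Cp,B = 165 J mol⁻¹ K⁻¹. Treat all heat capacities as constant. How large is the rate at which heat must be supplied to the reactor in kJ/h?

Extent of reaction ξ = 0.610 × 232 = 141.52 mol/min
Reaction term: ξ·ΔH°_rxn = 141.52 × 28.3 = 4005 kJ/min
Q = ΔH = 4005 kJ/min = 66.75 kW
Heat supplied = 240300 kJ/h

Q_in = 240000 kJ/h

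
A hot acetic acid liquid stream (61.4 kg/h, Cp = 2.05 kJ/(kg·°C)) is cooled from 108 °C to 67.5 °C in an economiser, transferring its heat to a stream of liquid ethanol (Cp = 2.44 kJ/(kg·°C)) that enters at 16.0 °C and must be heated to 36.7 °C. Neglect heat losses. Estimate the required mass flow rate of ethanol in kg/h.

ṁ_c = 101 kg/h

Heat released by hot stream: Q = 61.4 × 2.05 × (108 − 67.5) = 5097.7 kJ/h
Energy balance on cold side (adiabatic exchanger): Q = ṁ_c·Cp_c·(T_c,out − T_c,in)
ṁ_c = 5097.7 / [2.44 × (36.7 − 16.0)] = 100.93 kg/h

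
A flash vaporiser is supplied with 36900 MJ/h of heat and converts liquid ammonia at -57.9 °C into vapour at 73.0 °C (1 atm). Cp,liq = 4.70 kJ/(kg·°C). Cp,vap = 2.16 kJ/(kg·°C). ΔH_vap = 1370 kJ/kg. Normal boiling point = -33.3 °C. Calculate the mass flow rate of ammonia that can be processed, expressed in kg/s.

Δh = 4.70×(-33.3−-57.9) + 1370 + 2.16×(73.0−-33.3) = 1715.2 kJ/kg
Q = 36900 MJ/h = 10250 kJ/s = 10250 kJ/s
ṁ = Q/Δh = 10250 / 1715.2 = 5.9759 kg/s

ṁ = 5.98 kg/s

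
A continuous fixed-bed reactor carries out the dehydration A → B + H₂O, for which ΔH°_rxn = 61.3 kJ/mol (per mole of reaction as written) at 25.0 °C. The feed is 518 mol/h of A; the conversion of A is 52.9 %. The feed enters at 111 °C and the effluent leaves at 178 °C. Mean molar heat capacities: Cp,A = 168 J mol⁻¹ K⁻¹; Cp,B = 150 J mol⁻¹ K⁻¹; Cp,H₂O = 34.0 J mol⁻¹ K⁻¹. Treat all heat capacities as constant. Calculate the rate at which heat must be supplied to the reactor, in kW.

Extent of reaction ξ = 0.529 × 518 = 274.02 mol/h
Reaction term: ξ·ΔH°_rxn = 274.02 × 61.3 = 16798 kJ/h
Sensible, feed 111→25 °C: -7484.1 kJ/h
Outlet flows (mol/h): A 243.98, B 274.02, H₂O 274.02
Sensible, products 25→178 °C: 13985 kJ/h
Q = ΔH = 23299 kJ/h = 6.4719 kW
Heat supplied = 6.4719 kW

Q_in = 6.47 kW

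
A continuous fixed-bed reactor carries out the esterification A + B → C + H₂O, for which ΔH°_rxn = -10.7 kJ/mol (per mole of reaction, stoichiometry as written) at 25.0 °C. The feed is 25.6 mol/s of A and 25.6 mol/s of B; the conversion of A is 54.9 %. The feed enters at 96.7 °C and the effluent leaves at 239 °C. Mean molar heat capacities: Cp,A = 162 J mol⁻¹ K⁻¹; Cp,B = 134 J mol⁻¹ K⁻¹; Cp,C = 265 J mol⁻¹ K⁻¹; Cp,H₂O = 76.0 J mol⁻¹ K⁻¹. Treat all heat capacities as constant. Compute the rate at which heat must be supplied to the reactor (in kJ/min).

Q_in = 63800 kJ/min

Extent of reaction ξ = 0.549 × 25.6 = 14.054 mol/s
Reaction term: ξ·ΔH°_rxn = 14.054 × -10.7 = -150.38 kJ/s
Sensible, feed 96.7→25 °C: -543.31 kJ/s
Outlet flows (mol/s): A 11.546, B 11.546, C 14.054, H₂O 14.054
Sensible, products 25→239 °C: 1757 kJ/s
Q = ΔH = 1063.3 kJ/s = 1063.3 kW
Heat supplied = 63795 kJ/min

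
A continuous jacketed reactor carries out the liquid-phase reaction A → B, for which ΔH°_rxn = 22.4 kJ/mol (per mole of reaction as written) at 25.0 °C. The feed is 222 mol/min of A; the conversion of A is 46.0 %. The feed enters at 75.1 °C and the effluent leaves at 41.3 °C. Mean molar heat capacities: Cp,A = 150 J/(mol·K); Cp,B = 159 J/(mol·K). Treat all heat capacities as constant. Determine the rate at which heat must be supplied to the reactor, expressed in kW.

Extent of reaction ξ = 0.460 × 222 = 102.12 mol/min
Reaction term: ξ·ΔH°_rxn = 102.12 × 22.4 = 2287.5 kJ/min
Sensible, feed 75.1→25 °C: -1668.3 kJ/min
Outlet flows (mol/min): A 119.88, B 102.12
Sensible, products 25→41.3 °C: 557.77 kJ/min
Q = ΔH = 1176.9 kJ/min = 19.615 kW
Heat supplied = 19.615 kW

Q_in = 19.6 kW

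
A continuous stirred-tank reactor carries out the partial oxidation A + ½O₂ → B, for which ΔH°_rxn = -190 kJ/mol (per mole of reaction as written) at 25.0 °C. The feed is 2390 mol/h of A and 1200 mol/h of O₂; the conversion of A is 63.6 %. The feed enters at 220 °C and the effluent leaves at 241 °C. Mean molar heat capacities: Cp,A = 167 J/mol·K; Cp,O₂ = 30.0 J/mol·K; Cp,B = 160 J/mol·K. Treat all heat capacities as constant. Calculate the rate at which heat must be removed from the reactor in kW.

Q_out = 79.7 kW

Extent of reaction ξ = 0.636 × 2390 = 1520 mol/h
Reaction term: ξ·ΔH°_rxn = 1520 × -190 = -288810 kJ/h
Sensible, feed 220→25 °C: -84850 kJ/h
Outlet flows (mol/h): A 869.96, O₂ 439.98, B 1520
Sensible, products 25→241 °C: 86765 kJ/h
Q = ΔH = -286890 kJ/h = -79.693 kW
Heat removed = 79.693 kW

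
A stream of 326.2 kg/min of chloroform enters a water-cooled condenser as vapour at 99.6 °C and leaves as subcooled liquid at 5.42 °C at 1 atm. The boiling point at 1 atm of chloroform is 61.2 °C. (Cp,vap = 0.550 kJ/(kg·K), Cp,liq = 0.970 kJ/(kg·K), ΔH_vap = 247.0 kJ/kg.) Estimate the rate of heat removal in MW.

vapour 99.6→61.2 °C: -21.12 kJ/kg
condensation at 61.2 °C: -247 kJ/kg
liquid 61.2→5.42 °C: -54.107 kJ/kg
Δh = -21.12 + -247 + -54.107 = -322.23 kJ/kg
Q = ṁ·Δh = 326.2 kg/min × -322.23 kJ/kg = -105110 kJ/min
|Q| = 1751.8 kW = 1.7518 MW

Q_c = 1.75 MW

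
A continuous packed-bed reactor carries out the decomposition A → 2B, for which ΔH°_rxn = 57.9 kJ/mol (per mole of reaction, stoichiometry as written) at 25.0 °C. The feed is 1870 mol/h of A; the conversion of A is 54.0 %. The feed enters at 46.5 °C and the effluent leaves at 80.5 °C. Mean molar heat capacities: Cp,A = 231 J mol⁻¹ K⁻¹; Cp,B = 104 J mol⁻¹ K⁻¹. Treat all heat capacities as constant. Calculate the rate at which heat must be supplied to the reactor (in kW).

Q_in = 20.0 kW

Extent of reaction ξ = 0.540 × 1870 = 1009.8 mol/h
Reaction term: ξ·ΔH°_rxn = 1009.8 × 57.9 = 58467 kJ/h
Sensible, feed 46.5→25 °C: -9287.4 kJ/h
Outlet flows (mol/h): A 860.2, B 2019.6
Sensible, products 25→80.5 °C: 22685 kJ/h
Q = ΔH = 71865 kJ/h = 19.963 kW
Heat supplied = 19.963 kW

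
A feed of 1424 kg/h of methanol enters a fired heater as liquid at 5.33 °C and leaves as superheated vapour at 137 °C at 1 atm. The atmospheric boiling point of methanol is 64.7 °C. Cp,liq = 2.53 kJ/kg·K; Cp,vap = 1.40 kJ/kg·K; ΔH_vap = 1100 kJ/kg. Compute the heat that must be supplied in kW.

liquid 5.33→64.7 °C: 150.21 kJ/kg
vaporisation at 64.7 °C: 1100 kJ/kg
vapour 64.7→137 °C: 101.22 kJ/kg
Δh = 150.21 + 1100 + 101.22 = 1351.4 kJ/kg
Q = ṁ·Δh = 1424 kg/h × 1351.4 kJ/kg = 1.9244e+06 kJ/h
|Q| = 534.56 kW

Q = 535 kW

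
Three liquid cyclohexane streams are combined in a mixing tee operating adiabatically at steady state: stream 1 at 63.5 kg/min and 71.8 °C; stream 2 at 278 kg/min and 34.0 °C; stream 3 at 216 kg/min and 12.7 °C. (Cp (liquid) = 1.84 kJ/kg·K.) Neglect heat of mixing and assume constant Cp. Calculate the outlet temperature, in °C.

Energy balance with Q = 0: Σ ṁᵢCp,ᵢ(T_out − Tᵢ) = 0
T_out = Σ ṁᵢCp,ᵢTᵢ / Σ ṁᵢCp,ᵢ
      = 30828 / 1025.8 = 30.053 °C

T_out = 30.1 °C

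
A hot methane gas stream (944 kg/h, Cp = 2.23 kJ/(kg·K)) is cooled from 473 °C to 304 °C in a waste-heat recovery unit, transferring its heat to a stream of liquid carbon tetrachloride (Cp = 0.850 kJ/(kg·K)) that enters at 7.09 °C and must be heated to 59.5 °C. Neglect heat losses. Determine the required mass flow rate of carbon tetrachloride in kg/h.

ṁ_c = 7990 kg/h

Heat released by hot stream: Q = 944 × 2.23 × (473 − 304) = 355770 kJ/h
Energy balance on cold side (adiabatic exchanger): Q = ṁ_c·Cp_c·(T_c,out − T_c,in)
ṁ_c = 355770 / [0.850 × (59.5 − 7.09)] = 7986 kg/h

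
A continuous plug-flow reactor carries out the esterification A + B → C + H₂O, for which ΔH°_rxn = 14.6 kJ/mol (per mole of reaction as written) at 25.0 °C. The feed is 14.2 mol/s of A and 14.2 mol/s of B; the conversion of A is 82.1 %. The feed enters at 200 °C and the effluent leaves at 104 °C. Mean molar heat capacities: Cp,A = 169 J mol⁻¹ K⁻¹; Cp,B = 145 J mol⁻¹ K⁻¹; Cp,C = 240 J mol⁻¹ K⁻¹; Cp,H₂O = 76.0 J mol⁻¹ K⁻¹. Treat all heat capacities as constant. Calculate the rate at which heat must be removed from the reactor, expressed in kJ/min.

Q_out = 15400 kJ/min

Extent of reaction ξ = 0.821 × 14.2 = 11.658 mol/s
Reaction term: ξ·ΔH°_rxn = 11.658 × 14.6 = 170.21 kJ/s
Sensible, feed 200→25 °C: -780.29 kJ/s
Outlet flows (mol/s): A 2.5418, B 2.5418, C 11.658, H₂O 11.658
Sensible, products 25→104 °C: 354.09 kJ/s
Q = ΔH = -255.99 kJ/s = -255.99 kW
Heat removed = 15360 kJ/min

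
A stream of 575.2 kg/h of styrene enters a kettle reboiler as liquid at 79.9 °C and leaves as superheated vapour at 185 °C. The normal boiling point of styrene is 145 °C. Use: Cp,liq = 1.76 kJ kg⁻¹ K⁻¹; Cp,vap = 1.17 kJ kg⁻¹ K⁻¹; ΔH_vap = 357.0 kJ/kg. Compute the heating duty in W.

liquid 79.9→145 °C: 114.58 kJ/kg
vaporisation at 145 °C: 357 kJ/kg
vapour 145→185 °C: 46.8 kJ/kg
Δh = 114.58 + 357 + 46.8 = 518.38 kJ/kg
Q = ṁ·Δh = 575.2 kg/h × 518.38 kJ/kg = 298170 kJ/h
|Q| = 82.825 kW = 82825 W

Q = 82800 W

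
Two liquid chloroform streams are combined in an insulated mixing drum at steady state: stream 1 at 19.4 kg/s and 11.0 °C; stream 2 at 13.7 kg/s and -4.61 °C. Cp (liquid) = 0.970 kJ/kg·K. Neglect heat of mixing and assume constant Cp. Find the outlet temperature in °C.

T_out = 4.54 °C

Adiabatic, steady state ⇒ Σ ṁᵢCp,ᵢ(T_out − Tᵢ) = 0
T_out = Σ ṁᵢCp,ᵢTᵢ / Σ ṁᵢCp,ᵢ
      = 145.74 / 32.107 = 4.5391 °C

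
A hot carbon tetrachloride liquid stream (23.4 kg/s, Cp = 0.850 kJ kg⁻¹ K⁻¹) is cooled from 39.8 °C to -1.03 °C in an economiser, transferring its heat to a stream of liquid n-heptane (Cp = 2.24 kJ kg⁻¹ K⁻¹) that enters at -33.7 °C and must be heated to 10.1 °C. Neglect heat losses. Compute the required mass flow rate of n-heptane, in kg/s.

ṁ_c = 8.28 kg/s

Heat released by hot stream: Q = 23.4 × 0.850 × (39.8 − -1.03) = 812.11 kJ/s
Energy balance on cold side (adiabatic exchanger): Q = ṁ_c·Cp_c·(T_c,out − T_c,in)
ṁ_c = 812.11 / [2.24 × (10.1 − -33.7)] = 8.2774 kg/s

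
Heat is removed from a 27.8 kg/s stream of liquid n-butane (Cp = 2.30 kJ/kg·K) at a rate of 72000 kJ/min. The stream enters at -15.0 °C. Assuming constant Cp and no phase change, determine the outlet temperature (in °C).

T_out = -33.8 °C

Q = 72000 kJ/min = 1200 kJ/s
ΔT = Q/(ṁ·Cp) = 1200/(27.8×2.30) = 18.768 K
T_out = -15.0 − 18.768 = -33.768 °C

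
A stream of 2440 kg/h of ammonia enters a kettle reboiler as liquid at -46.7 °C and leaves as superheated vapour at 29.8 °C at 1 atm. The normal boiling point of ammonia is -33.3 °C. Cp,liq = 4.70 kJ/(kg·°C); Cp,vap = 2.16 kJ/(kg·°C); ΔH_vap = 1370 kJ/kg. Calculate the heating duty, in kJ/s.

liquid -46.7→-33.3 °C: 62.98 kJ/kg
vaporisation at -33.3 °C: 1370 kJ/kg
vapour -33.3→29.8 °C: 136.3 kJ/kg
Δh = 62.98 + 1370 + 136.3 = 1569.3 kJ/kg
Q = ṁ·Δh = 2440 kg/h × 1569.3 kJ/kg = 3.829e+06 kJ/h
|Q| = 1063.6 kW

Q = 1060 kJ/s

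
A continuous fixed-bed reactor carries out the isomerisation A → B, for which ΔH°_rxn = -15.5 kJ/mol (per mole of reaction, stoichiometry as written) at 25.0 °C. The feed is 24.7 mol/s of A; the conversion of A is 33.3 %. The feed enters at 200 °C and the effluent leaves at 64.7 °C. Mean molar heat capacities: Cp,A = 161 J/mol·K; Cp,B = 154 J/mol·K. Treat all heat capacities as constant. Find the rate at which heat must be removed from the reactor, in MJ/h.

Extent of reaction ξ = 0.333 × 24.7 = 8.2251 mol/s
Reaction term: ξ·ΔH°_rxn = 8.2251 × -15.5 = -127.49 kJ/s
Sensible, feed 200→25 °C: -695.92 kJ/s
Outlet flows (mol/s): A 16.475, B 8.2251
Sensible, products 25→64.7 °C: 155.59 kJ/s
Q = ΔH = -667.82 kJ/s = -667.82 kW
Heat removed = 2404.2 MJ/h

Q_out = 2400 MJ/h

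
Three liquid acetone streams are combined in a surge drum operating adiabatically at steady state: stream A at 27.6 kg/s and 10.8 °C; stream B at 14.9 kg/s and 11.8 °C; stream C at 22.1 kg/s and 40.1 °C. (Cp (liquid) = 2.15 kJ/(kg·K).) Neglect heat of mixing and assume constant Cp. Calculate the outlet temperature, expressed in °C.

No heat crosses the boundary, so H_out = H_in.
Σ ṁᵢCp,ᵢTᵢ = 27.6×2.15×10.8 + 14.9×2.15×11.8 + 22.1×2.15×40.1 = 2924.2
Σ ṁᵢCp,ᵢ = 27.6×2.15 + 14.9×2.15 + 22.1×2.15 = 138.89
T_out = 2924.2 / 138.89 = 21.054 °C

T_out = 21.1 °C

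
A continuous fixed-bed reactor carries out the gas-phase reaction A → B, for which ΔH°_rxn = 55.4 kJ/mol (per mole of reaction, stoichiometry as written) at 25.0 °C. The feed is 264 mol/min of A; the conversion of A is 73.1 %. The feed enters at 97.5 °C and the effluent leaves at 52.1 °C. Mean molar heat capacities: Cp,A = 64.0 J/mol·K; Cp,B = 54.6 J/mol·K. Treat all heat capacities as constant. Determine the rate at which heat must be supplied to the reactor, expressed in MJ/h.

Extent of reaction ξ = 0.731 × 264 = 192.98 mol/min
Reaction term: ξ·ΔH°_rxn = 192.98 × 55.4 = 10691 kJ/min
Sensible, feed 97.5→25 °C: -1225 kJ/min
Outlet flows (mol/min): A 71.016, B 192.98
Sensible, products 25→52.1 °C: 408.72 kJ/min
Q = ΔH = 9875.1 kJ/min = 164.58 kW
Heat supplied = 592.5 MJ/h

Q_in = 593 MJ/h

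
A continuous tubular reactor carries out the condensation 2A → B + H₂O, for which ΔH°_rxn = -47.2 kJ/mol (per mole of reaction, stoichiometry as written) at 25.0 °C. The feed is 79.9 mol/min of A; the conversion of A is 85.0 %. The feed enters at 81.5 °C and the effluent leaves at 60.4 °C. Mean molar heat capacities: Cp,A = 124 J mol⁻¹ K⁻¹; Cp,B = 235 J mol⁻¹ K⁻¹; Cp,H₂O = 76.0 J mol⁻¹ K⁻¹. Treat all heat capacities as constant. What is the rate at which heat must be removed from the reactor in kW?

Q_out = 28.9 kW

Extent of reaction ξ = 0.850 × 79.9 / 2 = 33.958 mol/min
Reaction term: ξ·ΔH°_rxn = 33.958 × -47.2 = -1602.8 kJ/min
Sensible, feed 81.5→25 °C: -559.78 kJ/min
Outlet flows (mol/min): A 11.985, B 33.958, H₂O 33.958
Sensible, products 25→60.4 °C: 426.46 kJ/min
Q = ΔH = -1736.1 kJ/min = -28.935 kW
Heat removed = 28.935 kW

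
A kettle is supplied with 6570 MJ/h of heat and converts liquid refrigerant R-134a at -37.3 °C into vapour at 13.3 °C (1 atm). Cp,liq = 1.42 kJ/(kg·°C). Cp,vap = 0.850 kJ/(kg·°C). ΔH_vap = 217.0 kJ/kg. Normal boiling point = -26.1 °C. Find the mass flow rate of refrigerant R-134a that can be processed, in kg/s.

ṁ = 6.85 kg/s

Δh = 1.42×(-26.1−-37.3) + 217.0 + 0.850×(13.3−-26.1) = 266.39 kJ/kg
Q = 6570 MJ/h = 1825 kJ/s = 1825 kJ/s
ṁ = Q/Δh = 1825 / 266.39 = 6.8508 kg/s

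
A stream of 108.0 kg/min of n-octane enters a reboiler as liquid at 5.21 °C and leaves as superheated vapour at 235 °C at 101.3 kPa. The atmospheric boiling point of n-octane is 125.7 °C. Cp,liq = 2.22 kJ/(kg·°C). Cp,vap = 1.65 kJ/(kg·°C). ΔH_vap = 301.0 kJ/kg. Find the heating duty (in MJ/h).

liquid 5.21→125.7 °C: 267.49 kJ/kg
vaporisation at 125.7 °C: 301 kJ/kg
vapour 125.7→235 °C: 180.34 kJ/kg
Δh = 267.49 + 301 + 180.34 = 748.83 kJ/kg
Q = ṁ·Δh = 108.0 kg/min × 748.83 kJ/kg = 80874 kJ/min
|Q| = 1347.9 kW = 4852.4 MJ/h

Q = 4850 MJ/h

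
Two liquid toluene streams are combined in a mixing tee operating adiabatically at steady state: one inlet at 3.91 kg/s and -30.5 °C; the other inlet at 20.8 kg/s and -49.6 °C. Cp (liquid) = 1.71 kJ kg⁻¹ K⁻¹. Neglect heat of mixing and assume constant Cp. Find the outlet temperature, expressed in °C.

T_out = -46.6 °C

Energy balance with Q = 0: Σ ṁᵢCp,ᵢ(T_out − Tᵢ) = 0
T_out = Σ ṁᵢCp,ᵢTᵢ / Σ ṁᵢCp,ᵢ
      = -1968.1 / 42.254 = -46.578 °C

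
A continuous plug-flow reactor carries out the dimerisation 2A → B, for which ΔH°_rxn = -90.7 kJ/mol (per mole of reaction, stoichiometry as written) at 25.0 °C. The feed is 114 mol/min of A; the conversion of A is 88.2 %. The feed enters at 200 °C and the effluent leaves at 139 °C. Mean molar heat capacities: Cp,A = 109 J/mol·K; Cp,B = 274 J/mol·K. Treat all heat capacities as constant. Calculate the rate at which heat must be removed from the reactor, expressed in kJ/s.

Q_out = 83.3 kJ/s

Extent of reaction ξ = 0.882 × 114 / 2 = 50.274 mol/min
Reaction term: ξ·ΔH°_rxn = 50.274 × -90.7 = -4559.9 kJ/min
Sensible, feed 200→25 °C: -2174.6 kJ/min
Outlet flows (mol/min): A 13.452, B 50.274
Sensible, products 25→139 °C: 1737.5 kJ/min
Q = ΔH = -4996.9 kJ/min = -83.281 kW
Heat removed = 83.281 kJ/s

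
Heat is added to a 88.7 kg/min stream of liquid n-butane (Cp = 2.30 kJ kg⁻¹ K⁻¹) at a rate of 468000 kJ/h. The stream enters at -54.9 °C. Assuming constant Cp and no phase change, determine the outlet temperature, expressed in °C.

Q = 468000 kJ/h = 7800 kJ/min
ΔT = Q/(ṁ·Cp) = 7800/(88.7×2.30) = 38.233 K
T_out = -54.9 + 38.233 = -16.667 °C

T_out = -16.7 °C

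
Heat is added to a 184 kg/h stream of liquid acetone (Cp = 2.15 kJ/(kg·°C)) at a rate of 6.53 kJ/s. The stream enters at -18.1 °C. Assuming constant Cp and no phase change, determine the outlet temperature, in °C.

T_out = 41.3 °C

Q = 6.53 kJ/s = 23508 kJ/h
ΔT = Q/(ṁ·Cp) = 23508/(184×2.15) = 59.424 K
T_out = -18.1 + 59.424 = 41.324 °C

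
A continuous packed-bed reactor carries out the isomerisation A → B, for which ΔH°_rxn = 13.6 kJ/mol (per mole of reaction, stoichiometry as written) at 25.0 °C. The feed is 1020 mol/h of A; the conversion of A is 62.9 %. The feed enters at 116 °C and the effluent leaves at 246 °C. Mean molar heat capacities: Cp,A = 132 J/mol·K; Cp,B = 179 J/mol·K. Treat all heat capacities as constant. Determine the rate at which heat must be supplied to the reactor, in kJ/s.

Q_in = 9.14 kJ/s

Extent of reaction ξ = 0.629 × 1020 = 641.58 mol/h
Reaction term: ξ·ΔH°_rxn = 641.58 × 13.6 = 8725.5 kJ/h
Sensible, feed 116→25 °C: -12252 kJ/h
Outlet flows (mol/h): A 378.42, B 641.58
Sensible, products 25→246 °C: 36420 kJ/h
Q = ΔH = 32893 kJ/h = 9.1369 kW
Heat supplied = 9.1369 kJ/s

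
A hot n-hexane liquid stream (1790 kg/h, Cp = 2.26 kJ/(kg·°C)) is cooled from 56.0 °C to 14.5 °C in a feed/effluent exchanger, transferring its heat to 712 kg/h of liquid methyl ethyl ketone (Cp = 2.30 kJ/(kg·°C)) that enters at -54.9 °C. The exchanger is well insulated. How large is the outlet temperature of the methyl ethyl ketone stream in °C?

Heat released by hot stream: Q = 1790 × 2.26 × (56.0 − 14.5) = 167880 kJ/h
Energy balance on cold side (adiabatic exchanger): Q = ṁ_c·Cp_c·(T_c,out − T_c,in)
T_c,out = -54.9 + 167880/(712 × 2.30) = 47.618 °C

T_c,out = 47.6 °C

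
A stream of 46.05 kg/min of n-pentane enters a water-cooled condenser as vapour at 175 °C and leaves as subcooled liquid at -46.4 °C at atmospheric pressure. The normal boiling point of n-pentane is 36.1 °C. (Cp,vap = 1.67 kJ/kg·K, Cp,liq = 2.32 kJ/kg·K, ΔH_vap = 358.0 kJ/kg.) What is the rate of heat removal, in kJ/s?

Q_c = 600 kJ/s

vapour 175→36.1 °C: -231.96 kJ/kg
condensation at 36.1 °C: -358 kJ/kg
liquid 36.1→-46.4 °C: -191.4 kJ/kg
Δh = -231.96 + -358 + -191.4 = -781.36 kJ/kg
Q = ṁ·Δh = 46.05 kg/min × -781.36 kJ/kg = -35982 kJ/min
|Q| = 599.7 kW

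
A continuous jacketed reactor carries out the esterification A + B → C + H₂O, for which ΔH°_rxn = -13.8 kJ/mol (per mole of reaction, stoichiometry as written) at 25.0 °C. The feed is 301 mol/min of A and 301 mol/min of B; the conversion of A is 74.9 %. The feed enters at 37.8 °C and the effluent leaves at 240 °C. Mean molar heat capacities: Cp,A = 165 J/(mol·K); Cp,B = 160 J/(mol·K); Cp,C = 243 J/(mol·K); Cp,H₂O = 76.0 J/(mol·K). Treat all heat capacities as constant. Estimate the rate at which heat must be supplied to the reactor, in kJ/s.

Extent of reaction ξ = 0.749 × 301 = 225.45 mol/min
Reaction term: ξ·ΔH°_rxn = 225.45 × -13.8 = -3111.2 kJ/min
Sensible, feed 37.8→25 °C: -1252.2 kJ/min
Outlet flows (mol/min): A 75.551, B 75.551, C 225.45, H₂O 225.45
Sensible, products 25→240 °C: 20742 kJ/min
Q = ΔH = 16378 kJ/min = 272.97 kW
Heat supplied = 272.97 kJ/s

Q_in = 273 kJ/s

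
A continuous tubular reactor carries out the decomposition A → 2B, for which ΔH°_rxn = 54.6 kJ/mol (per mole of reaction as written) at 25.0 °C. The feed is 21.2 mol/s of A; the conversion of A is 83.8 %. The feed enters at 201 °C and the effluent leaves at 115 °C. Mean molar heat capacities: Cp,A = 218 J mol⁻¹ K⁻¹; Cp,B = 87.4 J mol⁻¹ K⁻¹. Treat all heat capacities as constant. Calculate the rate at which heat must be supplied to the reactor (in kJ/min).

Extent of reaction ξ = 0.838 × 21.2 = 17.766 mol/s
Reaction term: ξ·ΔH°_rxn = 17.766 × 54.6 = 970 kJ/s
Sensible, feed 201→25 °C: -813.4 kJ/s
Outlet flows (mol/s): A 3.4344, B 35.531
Sensible, products 25→115 °C: 346.87 kJ/s
Q = ΔH = 503.47 kJ/s = 503.47 kW
Heat supplied = 30208 kJ/min

Q_in = 30200 kJ/min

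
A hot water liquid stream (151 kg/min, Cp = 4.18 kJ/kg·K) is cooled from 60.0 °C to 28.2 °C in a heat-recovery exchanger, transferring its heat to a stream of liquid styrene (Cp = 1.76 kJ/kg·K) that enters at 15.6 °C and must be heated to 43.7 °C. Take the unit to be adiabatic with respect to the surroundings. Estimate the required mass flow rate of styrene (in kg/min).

Heat released by hot stream: Q = 151 × 4.18 × (60.0 − 28.2) = 20072 kJ/min
Energy balance on cold side (adiabatic exchanger): Q = ṁ_c·Cp_c·(T_c,out − T_c,in)
ṁ_c = 20072 / [1.76 × (43.7 − 15.6)] = 405.85 kg/min

ṁ_c = 406 kg/min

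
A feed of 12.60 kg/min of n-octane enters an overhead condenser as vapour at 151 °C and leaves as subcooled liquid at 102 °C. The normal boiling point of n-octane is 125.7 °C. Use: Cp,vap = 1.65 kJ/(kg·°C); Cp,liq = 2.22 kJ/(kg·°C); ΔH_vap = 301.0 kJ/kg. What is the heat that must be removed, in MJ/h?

vapour 151→125.7 °C: -41.745 kJ/kg
condensation at 125.7 °C: -301 kJ/kg
liquid 125.7→102 °C: -52.614 kJ/kg
Δh = -41.745 + -301 + -52.614 = -395.36 kJ/kg
Q = ṁ·Δh = 12.60 kg/min × -395.36 kJ/kg = -4981.5 kJ/min
|Q| = 83.025 kW = 298.89 MJ/h

Q_c = 299 MJ/h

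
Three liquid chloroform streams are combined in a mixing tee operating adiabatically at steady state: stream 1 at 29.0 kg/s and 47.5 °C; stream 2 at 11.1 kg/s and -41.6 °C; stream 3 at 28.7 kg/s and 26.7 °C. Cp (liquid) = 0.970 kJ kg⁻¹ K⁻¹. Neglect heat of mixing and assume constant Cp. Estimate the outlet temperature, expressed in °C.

T_out = 24.4 °C

Energy balance with Q = 0: Σ ṁᵢCp,ᵢ(T_out − Tᵢ) = 0
Σ ṁᵢCp,ᵢTᵢ = 29.0×0.970×47.5 + 11.1×0.970×-41.6 + 28.7×0.970×26.7 = 1631.6
Σ ṁᵢCp,ᵢ = 29.0×0.970 + 11.1×0.970 + 28.7×0.970 = 66.736
T_out = 1631.6 / 66.736 = 24.448 °C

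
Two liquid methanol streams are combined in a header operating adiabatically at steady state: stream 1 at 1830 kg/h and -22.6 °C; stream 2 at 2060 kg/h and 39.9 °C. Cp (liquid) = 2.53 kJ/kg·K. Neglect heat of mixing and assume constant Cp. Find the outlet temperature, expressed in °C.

No heat crosses the boundary, so H_out = H_in.
Σ ṁᵢCp,ᵢTᵢ = 1830×2.53×-22.6 + 2060×2.53×39.9 = 103320
Σ ṁᵢCp,ᵢ = 1830×2.53 + 2060×2.53 = 9841.7
T_out = 103320 / 9841.7 = 10.498 °C

T_out = 10.5 °C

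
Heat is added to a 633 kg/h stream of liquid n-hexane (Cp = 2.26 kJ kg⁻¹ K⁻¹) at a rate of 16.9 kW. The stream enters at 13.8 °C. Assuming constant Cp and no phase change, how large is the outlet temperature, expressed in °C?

Q = 16.9 kW = 60840 kJ/h
ΔT = Q/(ṁ·Cp) = 60840/(633×2.26) = 42.528 K
T_out = 13.8 + 42.528 = 56.328 °C

T_out = 56.3 °C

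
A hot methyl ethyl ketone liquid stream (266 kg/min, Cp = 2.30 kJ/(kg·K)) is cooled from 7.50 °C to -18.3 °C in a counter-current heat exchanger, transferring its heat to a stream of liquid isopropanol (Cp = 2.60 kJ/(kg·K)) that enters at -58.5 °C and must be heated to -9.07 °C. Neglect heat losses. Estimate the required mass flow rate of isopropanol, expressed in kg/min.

Heat released by hot stream: Q = 266 × 2.30 × (7.50 − -18.3) = 15784 kJ/min
Energy balance on cold side (adiabatic exchanger): Q = ṁ_c·Cp_c·(T_c,out − T_c,in)
ṁ_c = 15784 / [2.60 × (-9.07 − -58.5)] = 122.82 kg/min

ṁ_c = 123 kg/min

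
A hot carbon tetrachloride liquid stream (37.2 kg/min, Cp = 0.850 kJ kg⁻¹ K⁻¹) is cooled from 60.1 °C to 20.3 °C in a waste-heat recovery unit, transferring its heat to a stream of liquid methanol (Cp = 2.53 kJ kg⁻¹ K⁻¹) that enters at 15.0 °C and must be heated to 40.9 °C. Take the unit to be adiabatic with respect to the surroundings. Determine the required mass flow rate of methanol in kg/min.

Heat released by hot stream: Q = 37.2 × 0.850 × (60.1 − 20.3) = 1258.5 kJ/min
Energy balance on cold side (adiabatic exchanger): Q = ṁ_c·Cp_c·(T_c,out − T_c,in)
ṁ_c = 1258.5 / [2.53 × (40.9 − 15.0)] = 19.205 kg/min

ṁ_c = 19.2 kg/min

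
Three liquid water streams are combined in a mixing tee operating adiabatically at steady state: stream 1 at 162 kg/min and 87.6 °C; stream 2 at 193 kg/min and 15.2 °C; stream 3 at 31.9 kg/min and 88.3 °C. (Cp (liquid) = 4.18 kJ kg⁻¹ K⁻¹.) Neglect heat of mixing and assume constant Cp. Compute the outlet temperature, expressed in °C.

T_out = 51.5 °C

Adiabatic, steady state ⇒ Σ ṁᵢCp,ᵢ(T_out − Tᵢ) = 0
T_out = Σ ṁᵢCp,ᵢTᵢ / Σ ṁᵢCp,ᵢ
      = 83356 / 1617.2 = 51.542 °C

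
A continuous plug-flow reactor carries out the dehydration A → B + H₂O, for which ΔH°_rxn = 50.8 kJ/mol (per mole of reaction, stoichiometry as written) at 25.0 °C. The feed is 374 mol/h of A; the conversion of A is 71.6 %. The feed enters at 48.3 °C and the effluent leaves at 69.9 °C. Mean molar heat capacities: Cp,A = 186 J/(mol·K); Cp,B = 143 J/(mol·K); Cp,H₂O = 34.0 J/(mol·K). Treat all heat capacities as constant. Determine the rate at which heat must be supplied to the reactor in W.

Q_in = 4170 W

Extent of reaction ξ = 0.716 × 374 = 267.78 mol/h
Reaction term: ξ·ΔH°_rxn = 267.78 × 50.8 = 13603 kJ/h
Sensible, feed 48.3→25 °C: -1620.8 kJ/h
Outlet flows (mol/h): A 106.22, B 267.78, H₂O 267.78
Sensible, products 25→69.9 °C: 3015.2 kJ/h
Q = ΔH = 14998 kJ/h = 4.1661 kW
Heat supplied = 4166.1 W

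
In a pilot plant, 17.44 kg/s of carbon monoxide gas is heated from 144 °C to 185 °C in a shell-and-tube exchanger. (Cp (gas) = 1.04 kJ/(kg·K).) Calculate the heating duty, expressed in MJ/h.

Q = ṁ·Cp·ΔT = 17.44 × 1.04 × (185 − 144) = 743.64 kJ/s
Heating duty = 2677.1 MJ/h

Q = 2680 MJ/h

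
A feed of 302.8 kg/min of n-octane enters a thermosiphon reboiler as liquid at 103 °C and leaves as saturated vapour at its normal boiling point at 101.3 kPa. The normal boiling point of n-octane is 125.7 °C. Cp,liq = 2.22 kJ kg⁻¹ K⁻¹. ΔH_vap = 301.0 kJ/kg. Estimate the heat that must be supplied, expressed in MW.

liquid 103→125.7 °C: 50.394 kJ/kg
vaporisation at 125.7 °C: 301 kJ/kg
Δh = 50.394 + 301 = 351.39 kJ/kg
Q = ṁ·Δh = 302.8 kg/min × 351.39 kJ/kg = 106400 kJ/min
|Q| = 1773.4 kW = 1.7734 MW

Q = 1.77 MW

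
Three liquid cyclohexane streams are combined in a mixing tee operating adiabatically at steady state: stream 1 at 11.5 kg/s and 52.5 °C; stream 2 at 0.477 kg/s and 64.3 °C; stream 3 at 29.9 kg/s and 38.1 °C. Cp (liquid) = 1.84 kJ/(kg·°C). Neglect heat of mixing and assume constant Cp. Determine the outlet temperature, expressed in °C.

T_out = 42.4 °C

No heat crosses the boundary, so H_out = H_in.
Σ ṁᵢCp,ᵢTᵢ = 11.5×1.84×52.5 + 0.477×1.84×64.3 + 29.9×1.84×38.1 = 3263.4
Σ ṁᵢCp,ᵢ = 11.5×1.84 + 0.477×1.84 + 29.9×1.84 = 77.054
T_out = 3263.4 / 77.054 = 42.353 °C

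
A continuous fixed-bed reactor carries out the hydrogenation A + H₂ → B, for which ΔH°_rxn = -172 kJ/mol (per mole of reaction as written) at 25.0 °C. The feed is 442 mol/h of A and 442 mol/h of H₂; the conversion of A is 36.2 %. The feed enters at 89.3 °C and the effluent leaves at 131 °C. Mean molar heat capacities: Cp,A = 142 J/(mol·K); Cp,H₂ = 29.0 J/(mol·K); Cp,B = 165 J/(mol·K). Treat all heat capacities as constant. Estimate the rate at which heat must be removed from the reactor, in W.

Q_out = 6800 W

Extent of reaction ξ = 0.362 × 442 = 160 mol/h
Reaction term: ξ·ΔH°_rxn = 160 × -172 = -27521 kJ/h
Sensible, feed 89.3→25 °C: -4859.9 kJ/h
Outlet flows (mol/h): A 282, H₂ 282, B 160
Sensible, products 25→131 °C: 7909.9 kJ/h
Q = ΔH = -24471 kJ/h = -6.7974 kW
Heat removed = 6797.4 W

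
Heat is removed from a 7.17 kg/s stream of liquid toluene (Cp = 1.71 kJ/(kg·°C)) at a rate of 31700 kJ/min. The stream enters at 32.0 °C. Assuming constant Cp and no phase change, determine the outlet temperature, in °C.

T_out = -11.1 °C

Q = 31700 kJ/min = 528.33 kJ/s
ΔT = Q/(ṁ·Cp) = 528.33/(7.17×1.71) = 43.092 K
T_out = 32.0 − 43.092 = -11.092 °C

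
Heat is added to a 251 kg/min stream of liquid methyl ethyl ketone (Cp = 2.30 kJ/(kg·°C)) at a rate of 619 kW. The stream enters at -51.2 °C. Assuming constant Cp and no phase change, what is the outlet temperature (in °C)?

T_out = 13.1 °C

Q = 619 kW = 37140 kJ/min
ΔT = Q/(ṁ·Cp) = 37140/(251×2.30) = 64.334 K
T_out = -51.2 + 64.334 = 13.134 °C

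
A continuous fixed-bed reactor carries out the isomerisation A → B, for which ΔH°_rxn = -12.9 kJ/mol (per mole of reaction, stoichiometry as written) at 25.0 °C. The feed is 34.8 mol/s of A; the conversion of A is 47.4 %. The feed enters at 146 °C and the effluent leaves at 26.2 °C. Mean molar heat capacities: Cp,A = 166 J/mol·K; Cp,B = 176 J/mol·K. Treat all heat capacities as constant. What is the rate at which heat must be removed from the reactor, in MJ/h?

Q_out = 3260 MJ/h

Extent of reaction ξ = 0.474 × 34.8 = 16.495 mol/s
Reaction term: ξ·ΔH°_rxn = 16.495 × -12.9 = -212.79 kJ/s
Sensible, feed 146→25 °C: -698.99 kJ/s
Outlet flows (mol/s): A 18.305, B 16.495
Sensible, products 25→26.2 °C: 7.1301 kJ/s
Q = ΔH = -904.65 kJ/s = -904.65 kW
Heat removed = 3256.7 MJ/h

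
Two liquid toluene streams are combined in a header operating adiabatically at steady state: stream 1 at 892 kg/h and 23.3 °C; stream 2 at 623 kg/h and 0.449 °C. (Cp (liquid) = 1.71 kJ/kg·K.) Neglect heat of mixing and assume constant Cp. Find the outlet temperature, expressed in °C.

Adiabatic, steady state ⇒ Σ ṁᵢCp,ᵢ(T_out − Tᵢ) = 0
Σ ṁᵢCp,ᵢTᵢ = 892×1.71×23.3 + 623×1.71×0.449 = 36018
Σ ṁᵢCp,ᵢ = 892×1.71 + 623×1.71 = 2590.6
T_out = 36018 / 2590.6 = 13.903 °C

T_out = 13.9 °C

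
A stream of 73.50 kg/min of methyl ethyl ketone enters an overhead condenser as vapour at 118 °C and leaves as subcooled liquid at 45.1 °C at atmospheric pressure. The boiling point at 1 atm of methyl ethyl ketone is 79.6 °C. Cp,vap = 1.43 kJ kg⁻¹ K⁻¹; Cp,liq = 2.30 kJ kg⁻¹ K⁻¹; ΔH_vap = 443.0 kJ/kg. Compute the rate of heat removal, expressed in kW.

vapour 118→79.6 °C: -54.912 kJ/kg
condensation at 79.6 °C: -443 kJ/kg
liquid 79.6→45.1 °C: -79.35 kJ/kg
Δh = -54.912 + -443 + -79.35 = -577.26 kJ/kg
Q = ṁ·Δh = 73.50 kg/min × -577.26 kJ/kg = -42429 kJ/min
|Q| = 707.15 kW

Q_c = 707 kW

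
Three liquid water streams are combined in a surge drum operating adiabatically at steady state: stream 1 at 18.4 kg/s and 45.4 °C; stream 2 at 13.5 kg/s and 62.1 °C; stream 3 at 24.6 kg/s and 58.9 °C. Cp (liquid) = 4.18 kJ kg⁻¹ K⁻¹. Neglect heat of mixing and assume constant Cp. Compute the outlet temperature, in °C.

T_out = 55.3 °C

Adiabatic, steady state ⇒ Σ ṁᵢCp,ᵢ(T_out − Tᵢ) = 0
Σ ṁᵢCp,ᵢTᵢ = 18.4×4.18×45.4 + 13.5×4.18×62.1 + 24.6×4.18×58.9 = 13053
Σ ṁᵢCp,ᵢ = 18.4×4.18 + 13.5×4.18 + 24.6×4.18 = 236.17
T_out = 13053 / 236.17 = 55.268 °C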